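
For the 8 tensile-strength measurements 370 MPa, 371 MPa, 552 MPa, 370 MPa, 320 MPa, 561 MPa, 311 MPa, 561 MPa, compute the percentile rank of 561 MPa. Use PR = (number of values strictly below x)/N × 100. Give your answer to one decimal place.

75.0

N = 8.
Strictly below 561: 6. Equal to 561: 2.
PR = 6/8 × 100 = 75.0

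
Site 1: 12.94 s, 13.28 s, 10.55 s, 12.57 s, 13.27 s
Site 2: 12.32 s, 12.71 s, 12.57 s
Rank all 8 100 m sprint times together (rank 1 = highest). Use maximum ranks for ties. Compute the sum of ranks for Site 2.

17

Sorted (descending): 13.28, 13.27, 12.94, 12.71, 12.57, 12.57, 12.32, 10.55
The 2 values of 12.57 occupy positions 5–6 → each gets rank 6.
Site 2 values → pooled ranks: 12.32→7, 12.71→4, 12.57→6
Rank sum = 7 + 4 + 6 = 17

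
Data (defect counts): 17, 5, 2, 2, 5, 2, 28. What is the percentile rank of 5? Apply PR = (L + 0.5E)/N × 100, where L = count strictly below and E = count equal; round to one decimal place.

57.1

N = 7.
Strictly below 5: 3. Equal to 5: 2.
PR = (3 + 0.5·2)/7 × 100 = 57.1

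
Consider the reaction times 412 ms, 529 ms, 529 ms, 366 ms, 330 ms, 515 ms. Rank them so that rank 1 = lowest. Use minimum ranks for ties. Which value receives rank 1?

Sorted (ascending): 330, 366, 412, 515, 529, 529
The 2 values of 529 occupy positions 5–6 → each gets rank 5.
Rank 1 → value 330.

330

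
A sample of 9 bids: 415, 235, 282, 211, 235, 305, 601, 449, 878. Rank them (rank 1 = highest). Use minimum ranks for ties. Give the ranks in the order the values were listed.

Sorted (descending): 878, 601, 449, 415, 305, 282, 235, 235, 211
The 2 values of 235 occupy positions 7–8 → each gets rank 7.

4, 7, 6, 9, 7, 5, 2, 3, 1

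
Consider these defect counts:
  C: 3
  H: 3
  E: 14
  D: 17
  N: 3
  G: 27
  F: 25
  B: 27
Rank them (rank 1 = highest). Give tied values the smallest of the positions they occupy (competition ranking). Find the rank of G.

1

Sorted (descending): 27, 27, 25, 17, 14, 3, 3, 3
The 2 values of 27 occupy positions 1–2 → each gets rank 1.
The 3 values of 3 occupy positions 6–8 → each gets rank 6.
G has value 27 → rank 1.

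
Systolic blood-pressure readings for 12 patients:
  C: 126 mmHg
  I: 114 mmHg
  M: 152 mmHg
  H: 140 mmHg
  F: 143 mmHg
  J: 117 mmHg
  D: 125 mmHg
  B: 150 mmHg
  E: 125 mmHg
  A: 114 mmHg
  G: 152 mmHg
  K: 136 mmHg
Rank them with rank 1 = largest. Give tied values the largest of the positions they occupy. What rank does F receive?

4

Sorted (descending): 152, 152, 150, 143, 140, 136, 126, 125, 125, 117, 114, 114
The 2 values of 152 occupy positions 1–2 → each gets rank 2.
The 2 values of 125 occupy positions 8–9 → each gets rank 9.
The 2 values of 114 occupy positions 11–12 → each gets rank 12.
F has value 143 mmHg → rank 4.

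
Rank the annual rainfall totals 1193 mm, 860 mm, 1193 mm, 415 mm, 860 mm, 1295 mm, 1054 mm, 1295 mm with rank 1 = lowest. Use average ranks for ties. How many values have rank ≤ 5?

Sorted (ascending): 415, 860, 860, 1054, 1193, 1193, 1295, 1295
The 2 values of 860 occupy positions 2–3 → average rank (2+3)/2 = 2.5.
The 2 values of 1193 occupy positions 5–6 → average rank (5+6)/2 = 5.5.
The 2 values of 1295 occupy positions 7–8 → average rank (7+8)/2 = 7.5.
Ranks ≤ 5: {1, 2.5, 2.5, 4} → 4 values.

4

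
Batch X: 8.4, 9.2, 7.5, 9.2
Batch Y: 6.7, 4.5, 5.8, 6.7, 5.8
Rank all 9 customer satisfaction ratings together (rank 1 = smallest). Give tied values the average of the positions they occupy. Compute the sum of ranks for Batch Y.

15

Sorted (ascending): 4.5, 5.8, 5.8, 6.7, 6.7, 7.5, 8.4, 9.2, 9.2
The 2 values of 5.8 occupy positions 2–3 → average rank (2+3)/2 = 2.5.
The 2 values of 6.7 occupy positions 4–5 → average rank (4+5)/2 = 4.5.
The 2 values of 9.2 occupy positions 8–9 → average rank (8+9)/2 = 8.5.
Batch Y values → pooled ranks: 6.7→4.5, 4.5→1, 5.8→2.5, 6.7→4.5, 5.8→2.5
Rank sum = 4.5 + 1 + 2.5 + 4.5 + 2.5 = 15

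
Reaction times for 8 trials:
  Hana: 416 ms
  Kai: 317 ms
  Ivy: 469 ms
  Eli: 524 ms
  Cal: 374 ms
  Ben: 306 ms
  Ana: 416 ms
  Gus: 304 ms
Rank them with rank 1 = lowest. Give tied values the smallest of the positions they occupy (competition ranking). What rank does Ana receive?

5

Sorted (ascending): 304, 306, 317, 374, 416, 416, 469, 524
The 2 values of 416 occupy positions 5–6 → each gets rank 5.
Ana has value 416 ms → rank 5.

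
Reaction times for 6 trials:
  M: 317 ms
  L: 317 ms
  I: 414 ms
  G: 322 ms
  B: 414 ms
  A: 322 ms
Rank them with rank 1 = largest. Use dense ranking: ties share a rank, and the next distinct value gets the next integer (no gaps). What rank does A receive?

2

Sorted (descending): 414, 414, 322, 322, 317, 317
The 2 values of 414 share dense rank 1.
The 2 values of 322 share dense rank 2.
The 2 values of 317 share dense rank 3.
A has value 322 ms → rank 2.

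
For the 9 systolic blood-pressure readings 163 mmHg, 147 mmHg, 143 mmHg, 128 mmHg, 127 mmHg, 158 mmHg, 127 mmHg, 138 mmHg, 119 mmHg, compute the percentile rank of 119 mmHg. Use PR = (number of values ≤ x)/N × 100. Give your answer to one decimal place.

11.1

N = 9.
Strictly below 119: 0. Equal to 119: 1.
PR = 1/9 × 100 = 11.1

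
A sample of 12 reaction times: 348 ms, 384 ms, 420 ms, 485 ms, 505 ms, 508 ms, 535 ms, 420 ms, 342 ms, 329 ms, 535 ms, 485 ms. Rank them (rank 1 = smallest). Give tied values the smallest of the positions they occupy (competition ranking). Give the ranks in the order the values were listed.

3, 4, 5, 7, 9, 10, 11, 5, 2, 1, 11, 7

Sorted (ascending): 329, 342, 348, 384, 420, 420, 485, 485, 505, 508, 535, 535
The 2 values of 420 occupy positions 5–6 → each gets rank 5.
The 2 values of 485 occupy positions 7–8 → each gets rank 7.
The 2 values of 535 occupy positions 11–12 → each gets rank 11.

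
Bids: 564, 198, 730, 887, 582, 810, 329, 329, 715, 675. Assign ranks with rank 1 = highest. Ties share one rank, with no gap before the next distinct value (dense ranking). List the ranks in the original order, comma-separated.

Sorted (descending): 887, 810, 730, 715, 675, 582, 564, 329, 329, 198
The 2 values of 329 share dense rank 8.
Remaining distinct values take the next consecutive integers.

7, 9, 3, 1, 6, 2, 8, 8, 4, 5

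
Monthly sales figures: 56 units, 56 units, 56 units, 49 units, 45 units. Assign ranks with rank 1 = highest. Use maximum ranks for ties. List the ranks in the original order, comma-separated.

3, 3, 3, 4, 5

Sorted (descending): 56, 56, 56, 49, 45
The 3 values of 56 occupy positions 1–3 → each gets rank 3.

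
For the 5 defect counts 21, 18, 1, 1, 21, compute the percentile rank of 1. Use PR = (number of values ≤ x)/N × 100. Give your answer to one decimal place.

N = 5.
Strictly below 1: 0. Equal to 1: 2.
PR = 2/5 × 100 = 40.0

40.0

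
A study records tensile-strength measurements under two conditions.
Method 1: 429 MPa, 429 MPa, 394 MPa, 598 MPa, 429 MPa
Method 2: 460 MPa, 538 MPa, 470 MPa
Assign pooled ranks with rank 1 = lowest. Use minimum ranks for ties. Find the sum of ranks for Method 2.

18

Sorted (ascending): 394, 429, 429, 429, 460, 470, 538, 598
The 3 values of 429 occupy positions 2–4 → each gets rank 2.
Method 2 values → pooled ranks: 460→5, 538→7, 470→6
Rank sum = 5 + 7 + 6 = 18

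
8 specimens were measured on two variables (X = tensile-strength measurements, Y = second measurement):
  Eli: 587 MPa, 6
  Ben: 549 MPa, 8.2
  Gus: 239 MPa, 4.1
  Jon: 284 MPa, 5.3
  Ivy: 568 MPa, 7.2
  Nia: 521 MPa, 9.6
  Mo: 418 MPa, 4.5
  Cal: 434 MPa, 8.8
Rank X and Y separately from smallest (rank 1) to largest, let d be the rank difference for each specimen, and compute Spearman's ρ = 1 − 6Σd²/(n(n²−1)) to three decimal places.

0.524

Ranks of variable 1: 8, 6, 1, 2, 7, 5, 3, 4
Ranks of variable 2: 4, 6, 1, 3, 5, 8, 2, 7
d = r₁ − r₂: 4, 0, 0, -1, 2, -3, 1, -3
d²: 16, 0, 0, 1, 4, 9, 1, 9; Σd² = 40
ρ = 1 − 6·40/(8·63) = 1 − 240/504 = 0.524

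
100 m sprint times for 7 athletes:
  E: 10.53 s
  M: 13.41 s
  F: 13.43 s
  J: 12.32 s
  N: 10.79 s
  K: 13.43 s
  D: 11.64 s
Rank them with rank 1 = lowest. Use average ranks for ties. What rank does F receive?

6.5

Sorted (ascending): 10.53, 10.79, 11.64, 12.32, 13.41, 13.43, 13.43
The 2 values of 13.43 occupy positions 6–7 → average rank (6+7)/2 = 6.5.
F has value 13.43 s → rank 6.5.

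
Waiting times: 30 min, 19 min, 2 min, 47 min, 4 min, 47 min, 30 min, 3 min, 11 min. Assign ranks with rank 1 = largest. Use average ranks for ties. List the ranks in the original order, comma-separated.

3.5, 5, 9, 1.5, 7, 1.5, 3.5, 8, 6

Sorted (descending): 47, 47, 30, 30, 19, 11, 4, 3, 2
The 2 values of 47 occupy positions 1–2 → average rank (1+2)/2 = 1.5.
The 2 values of 30 occupy positions 3–4 → average rank (3+4)/2 = 3.5.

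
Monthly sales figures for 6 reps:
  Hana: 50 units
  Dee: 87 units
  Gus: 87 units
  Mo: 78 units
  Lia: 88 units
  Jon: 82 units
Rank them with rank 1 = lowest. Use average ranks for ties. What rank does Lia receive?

Sorted (ascending): 50, 78, 82, 87, 87, 88
The 2 values of 87 occupy positions 4–5 → average rank (4+5)/2 = 4.5.
Lia has value 88 units → rank 6.

6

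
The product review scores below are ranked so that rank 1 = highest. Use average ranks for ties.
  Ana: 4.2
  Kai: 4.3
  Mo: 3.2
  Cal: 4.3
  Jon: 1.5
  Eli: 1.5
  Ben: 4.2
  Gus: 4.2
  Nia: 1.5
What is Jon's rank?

8

Sorted (descending): 4.3, 4.3, 4.2, 4.2, 4.2, 3.2, 1.5, 1.5, 1.5
The 2 values of 4.3 occupy positions 1–2 → average rank (1+2)/2 = 1.5.
The 3 values of 4.2 occupy positions 3–5 → average rank 4.
The 3 values of 1.5 occupy positions 7–9 → average rank 8.
Jon has value 1.5 → rank 8.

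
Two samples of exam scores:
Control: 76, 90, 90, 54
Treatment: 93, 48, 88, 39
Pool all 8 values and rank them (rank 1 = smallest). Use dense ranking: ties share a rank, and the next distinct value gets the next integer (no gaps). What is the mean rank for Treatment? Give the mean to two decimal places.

Sorted (ascending): 39, 48, 54, 76, 88, 90, 90, 93
The 2 values of 90 share dense rank 6.
Remaining distinct values take the next consecutive integers.
Treatment values → pooled ranks: 93→7, 48→2, 88→5, 39→1
Mean rank = (7 + 2 + 5 + 1) / 4 = 3.75

3.75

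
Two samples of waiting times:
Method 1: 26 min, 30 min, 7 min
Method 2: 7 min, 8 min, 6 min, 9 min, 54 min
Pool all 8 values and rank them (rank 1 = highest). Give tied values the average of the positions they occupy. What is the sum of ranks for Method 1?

11.5

Sorted (descending): 54, 30, 26, 9, 8, 7, 7, 6
The 2 values of 7 occupy positions 6–7 → average rank (6+7)/2 = 6.5.
Method 1 values → pooled ranks: 26→3, 30→2, 7→6.5
Rank sum = 3 + 2 + 6.5 = 11.5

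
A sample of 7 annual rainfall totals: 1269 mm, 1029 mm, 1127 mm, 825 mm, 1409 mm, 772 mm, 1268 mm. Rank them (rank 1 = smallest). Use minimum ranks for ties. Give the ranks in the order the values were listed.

Sorted (ascending): 772, 825, 1029, 1127, 1268, 1269, 1409
No ties — each value takes its position as its rank.

6, 3, 4, 2, 7, 1, 5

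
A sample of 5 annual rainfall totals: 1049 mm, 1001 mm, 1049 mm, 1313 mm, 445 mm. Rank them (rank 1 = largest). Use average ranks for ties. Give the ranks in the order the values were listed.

2.5, 4, 2.5, 1, 5

Sorted (descending): 1313, 1049, 1049, 1001, 445
The 2 values of 1049 occupy positions 2–3 → average rank (2+3)/2 = 2.5.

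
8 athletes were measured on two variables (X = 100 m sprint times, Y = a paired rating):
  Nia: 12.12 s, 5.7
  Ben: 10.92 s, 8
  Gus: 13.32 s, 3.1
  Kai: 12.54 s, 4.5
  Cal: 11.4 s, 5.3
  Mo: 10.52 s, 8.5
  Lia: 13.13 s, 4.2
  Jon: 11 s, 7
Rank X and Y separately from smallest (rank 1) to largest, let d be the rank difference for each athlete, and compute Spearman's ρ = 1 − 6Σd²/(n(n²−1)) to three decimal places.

Ranks of variable 1: 5, 2, 8, 6, 4, 1, 7, 3
Ranks of variable 2: 5, 7, 1, 3, 4, 8, 2, 6
d = r₁ − r₂: 0, -5, 7, 3, 0, -7, 5, -3
d²: 0, 25, 49, 9, 0, 49, 25, 9; Σd² = 166
ρ = 1 − 6·166/(8·63) = 1 − 996/504 = -0.976

-0.976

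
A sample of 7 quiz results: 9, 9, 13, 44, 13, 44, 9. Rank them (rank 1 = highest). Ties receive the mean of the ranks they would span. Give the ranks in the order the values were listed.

Sorted (descending): 44, 44, 13, 13, 9, 9, 9
The 2 values of 44 occupy positions 1–2 → average rank (1+2)/2 = 1.5.
The 2 values of 13 occupy positions 3–4 → average rank (3+4)/2 = 3.5.
The 3 values of 9 occupy positions 5–7 → average rank 6.

6, 6, 3.5, 1.5, 3.5, 1.5, 6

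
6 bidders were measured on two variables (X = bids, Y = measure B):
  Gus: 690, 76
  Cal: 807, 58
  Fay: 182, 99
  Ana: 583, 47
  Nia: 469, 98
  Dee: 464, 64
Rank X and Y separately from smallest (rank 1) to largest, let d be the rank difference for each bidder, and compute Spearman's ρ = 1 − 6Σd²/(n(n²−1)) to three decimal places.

Ranks of variable 1: 5, 6, 1, 4, 3, 2
Ranks of variable 2: 4, 2, 6, 1, 5, 3
d = r₁ − r₂: 1, 4, -5, 3, -2, -1
d²: 1, 16, 25, 9, 4, 1; Σd² = 56
ρ = 1 − 6·56/(6·35) = 1 − 336/210 = -0.600

-0.600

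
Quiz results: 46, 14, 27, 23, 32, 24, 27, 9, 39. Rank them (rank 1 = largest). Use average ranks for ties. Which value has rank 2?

Sorted (descending): 46, 39, 32, 27, 27, 24, 23, 14, 9
The 2 values of 27 occupy positions 4–5 → average rank (4+5)/2 = 4.5.
Rank 2 → value 39.

39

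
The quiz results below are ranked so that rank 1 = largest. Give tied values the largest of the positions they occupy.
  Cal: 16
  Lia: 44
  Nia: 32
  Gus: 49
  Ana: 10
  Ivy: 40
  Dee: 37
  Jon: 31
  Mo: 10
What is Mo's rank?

9

Sorted (descending): 49, 44, 40, 37, 32, 31, 16, 10, 10
The 2 values of 10 occupy positions 8–9 → each gets rank 9.
Mo has value 10 → rank 9.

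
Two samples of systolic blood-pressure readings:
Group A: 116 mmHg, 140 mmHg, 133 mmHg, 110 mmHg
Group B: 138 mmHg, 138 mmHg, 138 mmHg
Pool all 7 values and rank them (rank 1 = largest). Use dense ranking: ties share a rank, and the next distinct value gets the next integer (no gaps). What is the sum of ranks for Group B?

Sorted (descending): 140, 138, 138, 138, 133, 116, 110
The 3 values of 138 share dense rank 2.
Remaining distinct values take the next consecutive integers.
Group B values → pooled ranks: 138→2, 138→2, 138→2
Rank sum = 2 + 2 + 2 = 6

6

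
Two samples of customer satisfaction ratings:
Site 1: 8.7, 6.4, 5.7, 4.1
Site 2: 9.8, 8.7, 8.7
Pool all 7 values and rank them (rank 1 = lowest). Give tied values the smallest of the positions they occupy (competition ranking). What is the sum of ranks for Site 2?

15

Sorted (ascending): 4.1, 5.7, 6.4, 8.7, 8.7, 8.7, 9.8
The 3 values of 8.7 occupy positions 4–6 → each gets rank 4.
Site 2 values → pooled ranks: 9.8→7, 8.7→4, 8.7→4
Rank sum = 7 + 4 + 4 = 15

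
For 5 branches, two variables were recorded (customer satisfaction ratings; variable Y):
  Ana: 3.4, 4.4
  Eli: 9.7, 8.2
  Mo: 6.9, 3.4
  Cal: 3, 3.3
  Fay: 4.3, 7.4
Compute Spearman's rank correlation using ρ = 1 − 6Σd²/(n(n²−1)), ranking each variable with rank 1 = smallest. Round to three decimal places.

0.700

Ranks of variable 1: 2, 5, 4, 1, 3
Ranks of variable 2: 3, 5, 2, 1, 4
d = r₁ − r₂: -1, 0, 2, 0, -1
d²: 1, 0, 4, 0, 1; Σd² = 6
ρ = 1 − 6·6/(5·24) = 1 − 36/120 = 0.700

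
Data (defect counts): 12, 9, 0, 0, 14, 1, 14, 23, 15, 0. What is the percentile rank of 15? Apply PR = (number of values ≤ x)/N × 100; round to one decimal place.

90.0

N = 10.
Strictly below 15: 8. Equal to 15: 1.
PR = 9/10 × 100 = 90.0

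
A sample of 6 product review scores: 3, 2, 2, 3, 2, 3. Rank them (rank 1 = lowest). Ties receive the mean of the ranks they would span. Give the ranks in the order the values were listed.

Sorted (ascending): 2, 2, 2, 3, 3, 3
The 3 values of 2 occupy positions 1–3 → average rank 2.
The 3 values of 3 occupy positions 4–6 → average rank 5.

5, 2, 2, 5, 2, 5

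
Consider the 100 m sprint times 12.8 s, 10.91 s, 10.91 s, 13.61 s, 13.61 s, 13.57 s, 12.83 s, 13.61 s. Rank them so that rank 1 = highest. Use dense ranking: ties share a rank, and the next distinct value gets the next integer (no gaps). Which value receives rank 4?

Sorted (descending): 13.61, 13.61, 13.61, 13.57, 12.83, 12.8, 10.91, 10.91
The 3 values of 13.61 share dense rank 1.
The 2 values of 10.91 share dense rank 5.
Remaining distinct values take the next consecutive integers.
Rank 4 → value 12.8.

12.8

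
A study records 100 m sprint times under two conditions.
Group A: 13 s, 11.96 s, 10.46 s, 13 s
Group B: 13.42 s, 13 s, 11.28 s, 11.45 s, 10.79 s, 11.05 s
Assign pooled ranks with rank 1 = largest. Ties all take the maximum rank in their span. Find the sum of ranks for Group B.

Sorted (descending): 13.42, 13, 13, 13, 11.96, 11.45, 11.28, 11.05, 10.79, 10.46
The 3 values of 13 occupy positions 2–4 → each gets rank 4.
Group B values → pooled ranks: 13.42→1, 13→4, 11.28→7, 11.45→6, 10.79→9, 11.05→8
Rank sum = 1 + 4 + 7 + 6 + 9 + 8 = 35

35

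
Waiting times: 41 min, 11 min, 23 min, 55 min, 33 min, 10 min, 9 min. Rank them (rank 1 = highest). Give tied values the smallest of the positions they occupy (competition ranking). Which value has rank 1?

Sorted (descending): 55, 41, 33, 23, 11, 10, 9
No ties — each value takes its position as its rank.
Rank 1 → value 55.

55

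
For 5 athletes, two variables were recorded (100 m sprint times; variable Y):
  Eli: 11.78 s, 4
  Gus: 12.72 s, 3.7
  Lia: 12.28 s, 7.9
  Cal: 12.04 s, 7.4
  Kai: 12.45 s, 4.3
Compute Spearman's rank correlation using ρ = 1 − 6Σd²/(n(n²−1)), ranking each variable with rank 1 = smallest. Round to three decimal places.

-0.300

Ranks of variable 1: 1, 5, 3, 2, 4
Ranks of variable 2: 2, 1, 5, 4, 3
d = r₁ − r₂: -1, 4, -2, -2, 1
d²: 1, 16, 4, 4, 1; Σd² = 26
ρ = 1 − 6·26/(5·24) = 1 − 156/120 = -0.300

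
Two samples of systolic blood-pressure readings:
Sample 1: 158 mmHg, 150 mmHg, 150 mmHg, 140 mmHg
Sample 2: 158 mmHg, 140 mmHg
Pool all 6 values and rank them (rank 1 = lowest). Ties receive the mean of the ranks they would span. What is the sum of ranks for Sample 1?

Sorted (ascending): 140, 140, 150, 150, 158, 158
The 2 values of 140 occupy positions 1–2 → average rank (1+2)/2 = 1.5.
The 2 values of 150 occupy positions 3–4 → average rank (3+4)/2 = 3.5.
The 2 values of 158 occupy positions 5–6 → average rank (5+6)/2 = 5.5.
Sample 1 values → pooled ranks: 158→5.5, 150→3.5, 150→3.5, 140→1.5
Rank sum = 5.5 + 3.5 + 3.5 + 1.5 = 14

14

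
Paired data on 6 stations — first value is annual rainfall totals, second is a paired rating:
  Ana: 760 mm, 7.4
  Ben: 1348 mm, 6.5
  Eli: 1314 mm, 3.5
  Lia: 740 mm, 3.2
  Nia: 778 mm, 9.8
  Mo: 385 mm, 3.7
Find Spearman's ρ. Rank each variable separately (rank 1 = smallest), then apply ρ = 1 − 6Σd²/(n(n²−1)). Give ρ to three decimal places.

0.257

Ranks of variable 1: 3, 6, 5, 2, 4, 1
Ranks of variable 2: 5, 4, 2, 1, 6, 3
d = r₁ − r₂: -2, 2, 3, 1, -2, -2
d²: 4, 4, 9, 1, 4, 4; Σd² = 26
ρ = 1 − 6·26/(6·35) = 1 − 156/210 = 0.257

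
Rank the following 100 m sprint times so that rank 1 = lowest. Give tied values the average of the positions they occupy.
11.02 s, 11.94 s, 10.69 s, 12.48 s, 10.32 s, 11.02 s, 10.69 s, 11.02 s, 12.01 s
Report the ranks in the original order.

5, 7, 2.5, 9, 1, 5, 2.5, 5, 8

Sorted (ascending): 10.32, 10.69, 10.69, 11.02, 11.02, 11.02, 11.94, 12.01, 12.48
The 2 values of 10.69 occupy positions 2–3 → average rank (2+3)/2 = 2.5.
The 3 values of 11.02 occupy positions 4–6 → average rank 5.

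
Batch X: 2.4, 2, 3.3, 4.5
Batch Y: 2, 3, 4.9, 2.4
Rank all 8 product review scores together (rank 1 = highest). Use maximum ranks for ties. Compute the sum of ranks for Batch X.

Sorted (descending): 4.9, 4.5, 3.3, 3, 2.4, 2.4, 2, 2
The 2 values of 2.4 occupy positions 5–6 → each gets rank 6.
The 2 values of 2 occupy positions 7–8 → each gets rank 8.
Batch X values → pooled ranks: 2.4→6, 2→8, 3.3→3, 4.5→2
Rank sum = 6 + 8 + 3 + 2 = 19

19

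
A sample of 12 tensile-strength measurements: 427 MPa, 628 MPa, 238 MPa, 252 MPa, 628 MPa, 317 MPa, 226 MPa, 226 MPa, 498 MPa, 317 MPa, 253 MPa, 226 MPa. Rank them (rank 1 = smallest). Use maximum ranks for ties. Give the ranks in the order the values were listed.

Sorted (ascending): 226, 226, 226, 238, 252, 253, 317, 317, 427, 498, 628, 628
The 3 values of 226 occupy positions 1–3 → each gets rank 3.
The 2 values of 317 occupy positions 7–8 → each gets rank 8.
The 2 values of 628 occupy positions 11–12 → each gets rank 12.

9, 12, 4, 5, 12, 8, 3, 3, 10, 8, 6, 3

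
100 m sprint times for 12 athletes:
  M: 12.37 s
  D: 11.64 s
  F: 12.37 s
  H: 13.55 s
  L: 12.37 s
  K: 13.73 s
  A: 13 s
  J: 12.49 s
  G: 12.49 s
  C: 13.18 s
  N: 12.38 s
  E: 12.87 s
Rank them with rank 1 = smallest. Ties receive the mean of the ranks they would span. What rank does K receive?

12

Sorted (ascending): 11.64, 12.37, 12.37, 12.37, 12.38, 12.49, 12.49, 12.87, 13, 13.18, 13.55, 13.73
The 3 values of 12.37 occupy positions 2–4 → average rank 3.
The 2 values of 12.49 occupy positions 6–7 → average rank (6+7)/2 = 6.5.
K has value 13.73 s → rank 12.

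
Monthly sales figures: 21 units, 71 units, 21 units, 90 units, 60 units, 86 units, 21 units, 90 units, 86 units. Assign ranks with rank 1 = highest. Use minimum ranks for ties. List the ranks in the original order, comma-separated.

Sorted (descending): 90, 90, 86, 86, 71, 60, 21, 21, 21
The 2 values of 90 occupy positions 1–2 → each gets rank 1.
The 2 values of 86 occupy positions 3–4 → each gets rank 3.
The 3 values of 21 occupy positions 7–9 → each gets rank 7.

7, 5, 7, 1, 6, 3, 7, 1, 3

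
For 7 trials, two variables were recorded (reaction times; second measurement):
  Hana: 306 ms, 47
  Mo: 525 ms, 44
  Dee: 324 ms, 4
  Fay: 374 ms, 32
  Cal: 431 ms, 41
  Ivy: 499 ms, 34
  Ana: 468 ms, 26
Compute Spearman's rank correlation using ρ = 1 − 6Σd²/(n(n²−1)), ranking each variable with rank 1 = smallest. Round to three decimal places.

Ranks of variable 1: 1, 7, 2, 3, 4, 6, 5
Ranks of variable 2: 7, 6, 1, 3, 5, 4, 2
d = r₁ − r₂: -6, 1, 1, 0, -1, 2, 3
d²: 36, 1, 1, 0, 1, 4, 9; Σd² = 52
ρ = 1 − 6·52/(7·48) = 1 − 312/336 = 0.071

0.071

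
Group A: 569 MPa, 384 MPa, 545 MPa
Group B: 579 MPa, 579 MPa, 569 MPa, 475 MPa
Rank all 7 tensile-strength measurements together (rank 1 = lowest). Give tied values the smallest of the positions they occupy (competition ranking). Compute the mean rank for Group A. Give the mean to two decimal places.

2.67

Sorted (ascending): 384, 475, 545, 569, 569, 579, 579
The 2 values of 569 occupy positions 4–5 → each gets rank 4.
The 2 values of 579 occupy positions 6–7 → each gets rank 6.
Group A values → pooled ranks: 569→4, 384→1, 545→3
Mean rank = (4 + 1 + 3) / 3 = 2.67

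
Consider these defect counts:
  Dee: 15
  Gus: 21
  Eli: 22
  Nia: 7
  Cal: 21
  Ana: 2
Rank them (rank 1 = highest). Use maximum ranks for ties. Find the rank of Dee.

Sorted (descending): 22, 21, 21, 15, 7, 2
The 2 values of 21 occupy positions 2–3 → each gets rank 3.
Dee has value 15 → rank 4.

4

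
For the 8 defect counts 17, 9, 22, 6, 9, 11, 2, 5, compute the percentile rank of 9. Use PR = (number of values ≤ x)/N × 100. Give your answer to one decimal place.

N = 8.
Strictly below 9: 3. Equal to 9: 2.
PR = 5/8 × 100 = 62.5

62.5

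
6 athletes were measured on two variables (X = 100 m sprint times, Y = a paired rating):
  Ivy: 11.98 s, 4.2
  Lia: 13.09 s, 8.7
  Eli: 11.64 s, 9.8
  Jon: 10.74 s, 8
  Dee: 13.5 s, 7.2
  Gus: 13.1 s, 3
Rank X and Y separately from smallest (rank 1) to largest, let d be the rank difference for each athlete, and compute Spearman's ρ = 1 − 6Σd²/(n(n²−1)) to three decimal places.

-0.486

Ranks of variable 1: 3, 4, 2, 1, 6, 5
Ranks of variable 2: 2, 5, 6, 4, 3, 1
d = r₁ − r₂: 1, -1, -4, -3, 3, 4
d²: 1, 1, 16, 9, 9, 16; Σd² = 52
ρ = 1 − 6·52/(6·35) = 1 − 312/210 = -0.486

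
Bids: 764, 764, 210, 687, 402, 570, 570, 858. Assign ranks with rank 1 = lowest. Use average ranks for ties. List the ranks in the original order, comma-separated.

6.5, 6.5, 1, 5, 2, 3.5, 3.5, 8

Sorted (ascending): 210, 402, 570, 570, 687, 764, 764, 858
The 2 values of 570 occupy positions 3–4 → average rank (3+4)/2 = 3.5.
The 2 values of 764 occupy positions 6–7 → average rank (6+7)/2 = 6.5.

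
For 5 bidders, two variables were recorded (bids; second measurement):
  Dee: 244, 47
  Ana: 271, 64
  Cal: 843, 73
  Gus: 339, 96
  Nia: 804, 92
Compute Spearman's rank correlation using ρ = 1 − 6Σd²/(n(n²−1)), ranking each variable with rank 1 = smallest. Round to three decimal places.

0.600

Ranks of variable 1: 1, 2, 5, 3, 4
Ranks of variable 2: 1, 2, 3, 5, 4
d = r₁ − r₂: 0, 0, 2, -2, 0
d²: 0, 0, 4, 4, 0; Σd² = 8
ρ = 1 − 6·8/(5·24) = 1 − 48/120 = 0.600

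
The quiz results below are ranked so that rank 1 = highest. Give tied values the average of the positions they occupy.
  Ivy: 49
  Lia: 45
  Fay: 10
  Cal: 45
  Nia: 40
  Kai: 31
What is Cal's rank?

2.5

Sorted (descending): 49, 45, 45, 40, 31, 10
The 2 values of 45 occupy positions 2–3 → average rank (2+3)/2 = 2.5.
Cal has value 45 → rank 2.5.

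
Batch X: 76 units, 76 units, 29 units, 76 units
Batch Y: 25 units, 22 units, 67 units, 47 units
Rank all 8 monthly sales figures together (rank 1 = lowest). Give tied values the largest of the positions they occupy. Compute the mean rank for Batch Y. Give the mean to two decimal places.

3.00

Sorted (ascending): 22, 25, 29, 47, 67, 76, 76, 76
The 3 values of 76 occupy positions 6–8 → each gets rank 8.
Batch Y values → pooled ranks: 25→2, 22→1, 67→5, 47→4
Mean rank = (2 + 1 + 5 + 4) / 4 = 3.00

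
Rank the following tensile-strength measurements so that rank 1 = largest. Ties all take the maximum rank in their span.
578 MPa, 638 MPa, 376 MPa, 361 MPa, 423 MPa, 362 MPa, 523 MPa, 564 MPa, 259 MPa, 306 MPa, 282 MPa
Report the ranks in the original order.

2, 1, 6, 8, 5, 7, 4, 3, 11, 9, 10

Sorted (descending): 638, 578, 564, 523, 423, 376, 362, 361, 306, 282, 259
No ties — each value takes its position as its rank.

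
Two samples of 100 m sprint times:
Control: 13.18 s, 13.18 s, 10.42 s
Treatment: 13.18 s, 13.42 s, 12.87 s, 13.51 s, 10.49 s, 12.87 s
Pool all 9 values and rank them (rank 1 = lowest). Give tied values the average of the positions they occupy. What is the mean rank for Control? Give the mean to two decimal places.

Sorted (ascending): 10.42, 10.49, 12.87, 12.87, 13.18, 13.18, 13.18, 13.42, 13.51
The 2 values of 12.87 occupy positions 3–4 → average rank (3+4)/2 = 3.5.
The 3 values of 13.18 occupy positions 5–7 → average rank 6.
Control values → pooled ranks: 13.18→6, 13.18→6, 10.42→1
Mean rank = (6 + 6 + 1) / 3 = 4.33

4.33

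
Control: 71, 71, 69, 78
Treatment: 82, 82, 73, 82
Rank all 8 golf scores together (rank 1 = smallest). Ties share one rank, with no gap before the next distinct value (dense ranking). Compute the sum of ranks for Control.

Sorted (ascending): 69, 71, 71, 73, 78, 82, 82, 82
The 2 values of 71 share dense rank 2.
The 3 values of 82 share dense rank 5.
Remaining distinct values take the next consecutive integers.
Control values → pooled ranks: 71→2, 71→2, 69→1, 78→4
Rank sum = 2 + 2 + 1 + 4 = 9

9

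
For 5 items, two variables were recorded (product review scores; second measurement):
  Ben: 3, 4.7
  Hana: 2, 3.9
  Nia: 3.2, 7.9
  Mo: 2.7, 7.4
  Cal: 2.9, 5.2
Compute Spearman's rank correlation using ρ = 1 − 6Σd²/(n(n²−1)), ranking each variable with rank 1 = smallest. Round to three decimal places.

0.600

Ranks of variable 1: 4, 1, 5, 2, 3
Ranks of variable 2: 2, 1, 5, 4, 3
d = r₁ − r₂: 2, 0, 0, -2, 0
d²: 4, 0, 0, 4, 0; Σd² = 8
ρ = 1 − 6·8/(5·24) = 1 − 48/120 = 0.600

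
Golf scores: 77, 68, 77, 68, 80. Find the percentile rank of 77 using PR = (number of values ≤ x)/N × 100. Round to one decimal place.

80.0

N = 5.
Strictly below 77: 2. Equal to 77: 2.
PR = 4/5 × 100 = 80.0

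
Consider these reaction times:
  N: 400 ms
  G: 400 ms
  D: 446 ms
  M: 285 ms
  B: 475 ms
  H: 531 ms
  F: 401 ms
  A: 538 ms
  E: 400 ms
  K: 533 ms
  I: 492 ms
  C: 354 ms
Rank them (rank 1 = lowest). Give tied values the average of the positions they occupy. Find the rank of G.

4

Sorted (ascending): 285, 354, 400, 400, 400, 401, 446, 475, 492, 531, 533, 538
The 3 values of 400 occupy positions 3–5 → average rank 4.
G has value 400 ms → rank 4.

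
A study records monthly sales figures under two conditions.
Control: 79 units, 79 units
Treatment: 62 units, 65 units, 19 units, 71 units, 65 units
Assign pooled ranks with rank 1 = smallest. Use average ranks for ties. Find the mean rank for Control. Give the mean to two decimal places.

Sorted (ascending): 19, 62, 65, 65, 71, 79, 79
The 2 values of 65 occupy positions 3–4 → average rank (3+4)/2 = 3.5.
The 2 values of 79 occupy positions 6–7 → average rank (6+7)/2 = 6.5.
Control values → pooled ranks: 79→6.5, 79→6.5
Mean rank = (6.5 + 6.5) / 2 = 6.50

6.50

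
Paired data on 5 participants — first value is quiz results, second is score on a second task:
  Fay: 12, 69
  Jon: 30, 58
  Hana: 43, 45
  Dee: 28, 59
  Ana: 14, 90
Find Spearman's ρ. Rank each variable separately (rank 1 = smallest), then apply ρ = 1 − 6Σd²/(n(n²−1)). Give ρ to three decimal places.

Ranks of variable 1: 1, 4, 5, 3, 2
Ranks of variable 2: 4, 2, 1, 3, 5
d = r₁ − r₂: -3, 2, 4, 0, -3
d²: 9, 4, 16, 0, 9; Σd² = 38
ρ = 1 − 6·38/(5·24) = 1 − 228/120 = -0.900

-0.900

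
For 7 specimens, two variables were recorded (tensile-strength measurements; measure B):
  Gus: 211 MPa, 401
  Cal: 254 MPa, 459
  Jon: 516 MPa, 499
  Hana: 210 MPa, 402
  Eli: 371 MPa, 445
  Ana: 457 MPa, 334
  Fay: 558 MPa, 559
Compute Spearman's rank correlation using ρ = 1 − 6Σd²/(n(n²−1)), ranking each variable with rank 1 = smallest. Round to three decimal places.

Ranks of variable 1: 2, 3, 6, 1, 4, 5, 7
Ranks of variable 2: 2, 5, 6, 3, 4, 1, 7
d = r₁ − r₂: 0, -2, 0, -2, 0, 4, 0
d²: 0, 4, 0, 4, 0, 16, 0; Σd² = 24
ρ = 1 − 6·24/(7·48) = 1 − 144/336 = 0.571

0.571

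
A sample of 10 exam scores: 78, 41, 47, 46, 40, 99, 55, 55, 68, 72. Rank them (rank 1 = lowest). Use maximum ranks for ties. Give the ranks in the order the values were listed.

9, 2, 4, 3, 1, 10, 6, 6, 7, 8

Sorted (ascending): 40, 41, 46, 47, 55, 55, 68, 72, 78, 99
The 2 values of 55 occupy positions 5–6 → each gets rank 6.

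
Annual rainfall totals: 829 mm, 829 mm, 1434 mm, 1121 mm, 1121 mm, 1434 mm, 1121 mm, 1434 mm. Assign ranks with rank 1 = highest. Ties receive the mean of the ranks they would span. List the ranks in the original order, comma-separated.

Sorted (descending): 1434, 1434, 1434, 1121, 1121, 1121, 829, 829
The 3 values of 1434 occupy positions 1–3 → average rank 2.
The 3 values of 1121 occupy positions 4–6 → average rank 5.
The 2 values of 829 occupy positions 7–8 → average rank (7+8)/2 = 7.5.

7.5, 7.5, 2, 5, 5, 2, 5, 2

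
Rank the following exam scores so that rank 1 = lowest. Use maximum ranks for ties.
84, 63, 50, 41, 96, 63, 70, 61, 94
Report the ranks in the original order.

Sorted (ascending): 41, 50, 61, 63, 63, 70, 84, 94, 96
The 2 values of 63 occupy positions 4–5 → each gets rank 5.

7, 5, 2, 1, 9, 5, 6, 3, 8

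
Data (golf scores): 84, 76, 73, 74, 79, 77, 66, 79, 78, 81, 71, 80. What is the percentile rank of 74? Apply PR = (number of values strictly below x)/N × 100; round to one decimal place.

25.0

N = 12.
Strictly below 74: 3. Equal to 74: 1.
PR = 3/12 × 100 = 25.0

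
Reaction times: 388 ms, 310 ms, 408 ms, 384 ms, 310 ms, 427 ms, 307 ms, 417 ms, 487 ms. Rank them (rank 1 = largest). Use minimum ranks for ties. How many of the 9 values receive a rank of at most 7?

Sorted (descending): 487, 427, 417, 408, 388, 384, 310, 310, 307
The 2 values of 310 occupy positions 7–8 → each gets rank 7.
Ranks ≤ 7: {1, 2, 3, 4, 5, 6, 7, 7} → 8 values.

8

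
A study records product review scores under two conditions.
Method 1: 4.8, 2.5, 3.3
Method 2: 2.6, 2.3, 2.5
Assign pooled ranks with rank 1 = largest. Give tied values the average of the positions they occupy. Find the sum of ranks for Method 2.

13.5

Sorted (descending): 4.8, 3.3, 2.6, 2.5, 2.5, 2.3
The 2 values of 2.5 occupy positions 4–5 → average rank (4+5)/2 = 4.5.
Method 2 values → pooled ranks: 2.6→3, 2.3→6, 2.5→4.5
Rank sum = 3 + 6 + 4.5 = 13.5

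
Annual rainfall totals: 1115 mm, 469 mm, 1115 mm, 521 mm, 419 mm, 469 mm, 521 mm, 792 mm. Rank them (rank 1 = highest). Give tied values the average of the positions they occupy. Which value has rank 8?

Sorted (descending): 1115, 1115, 792, 521, 521, 469, 469, 419
The 2 values of 1115 occupy positions 1–2 → average rank (1+2)/2 = 1.5.
The 2 values of 521 occupy positions 4–5 → average rank (4+5)/2 = 4.5.
The 2 values of 469 occupy positions 6–7 → average rank (6+7)/2 = 6.5.
Rank 8 → value 419.

419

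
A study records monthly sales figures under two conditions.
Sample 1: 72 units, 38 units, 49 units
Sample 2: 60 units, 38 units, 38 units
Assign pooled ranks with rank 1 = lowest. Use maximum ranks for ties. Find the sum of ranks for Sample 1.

13

Sorted (ascending): 38, 38, 38, 49, 60, 72
The 3 values of 38 occupy positions 1–3 → each gets rank 3.
Sample 1 values → pooled ranks: 72→6, 38→3, 49→4
Rank sum = 6 + 3 + 4 = 13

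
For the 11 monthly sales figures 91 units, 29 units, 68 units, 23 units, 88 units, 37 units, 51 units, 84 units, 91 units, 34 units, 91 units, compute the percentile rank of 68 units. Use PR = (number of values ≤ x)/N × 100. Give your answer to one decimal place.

54.5

N = 11.
Strictly below 68: 5. Equal to 68: 1.
PR = 6/11 × 100 = 54.5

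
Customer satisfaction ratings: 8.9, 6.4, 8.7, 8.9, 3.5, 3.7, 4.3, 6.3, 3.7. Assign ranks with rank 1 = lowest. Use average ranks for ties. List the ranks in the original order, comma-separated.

Sorted (ascending): 3.5, 3.7, 3.7, 4.3, 6.3, 6.4, 8.7, 8.9, 8.9
The 2 values of 3.7 occupy positions 2–3 → average rank (2+3)/2 = 2.5.
The 2 values of 8.9 occupy positions 8–9 → average rank (8+9)/2 = 8.5.

8.5, 6, 7, 8.5, 1, 2.5, 4, 5, 2.5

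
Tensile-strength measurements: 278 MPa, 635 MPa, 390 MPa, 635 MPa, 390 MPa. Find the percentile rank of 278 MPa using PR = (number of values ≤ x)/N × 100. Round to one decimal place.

N = 5.
Strictly below 278: 0. Equal to 278: 1.
PR = 1/5 × 100 = 20.0

20.0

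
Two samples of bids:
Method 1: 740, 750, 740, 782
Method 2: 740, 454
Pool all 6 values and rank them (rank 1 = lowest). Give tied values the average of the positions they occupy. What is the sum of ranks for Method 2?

Sorted (ascending): 454, 740, 740, 740, 750, 782
The 3 values of 740 occupy positions 2–4 → average rank 3.
Method 2 values → pooled ranks: 740→3, 454→1
Rank sum = 3 + 1 = 4

4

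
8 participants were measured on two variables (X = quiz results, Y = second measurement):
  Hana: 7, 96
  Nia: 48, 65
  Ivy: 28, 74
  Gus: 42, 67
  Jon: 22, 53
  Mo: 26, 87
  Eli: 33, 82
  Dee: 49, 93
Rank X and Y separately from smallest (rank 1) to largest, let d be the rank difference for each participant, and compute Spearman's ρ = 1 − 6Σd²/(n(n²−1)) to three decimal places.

Ranks of variable 1: 1, 7, 4, 6, 2, 3, 5, 8
Ranks of variable 2: 8, 2, 4, 3, 1, 6, 5, 7
d = r₁ − r₂: -7, 5, 0, 3, 1, -3, 0, 1
d²: 49, 25, 0, 9, 1, 9, 0, 1; Σd² = 94
ρ = 1 − 6·94/(8·63) = 1 − 564/504 = -0.119

-0.119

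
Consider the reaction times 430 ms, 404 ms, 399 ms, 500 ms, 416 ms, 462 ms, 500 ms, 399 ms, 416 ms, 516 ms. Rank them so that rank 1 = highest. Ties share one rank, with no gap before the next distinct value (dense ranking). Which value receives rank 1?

Sorted (descending): 516, 500, 500, 462, 430, 416, 416, 404, 399, 399
The 2 values of 500 share dense rank 2.
The 2 values of 416 share dense rank 5.
The 2 values of 399 share dense rank 7.
Remaining distinct values take the next consecutive integers.
Rank 1 → value 516.

516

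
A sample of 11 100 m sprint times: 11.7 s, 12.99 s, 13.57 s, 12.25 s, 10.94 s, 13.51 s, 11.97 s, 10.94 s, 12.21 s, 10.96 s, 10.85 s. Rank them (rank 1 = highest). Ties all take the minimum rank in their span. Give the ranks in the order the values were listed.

Sorted (descending): 13.57, 13.51, 12.99, 12.25, 12.21, 11.97, 11.7, 10.96, 10.94, 10.94, 10.85
The 2 values of 10.94 occupy positions 9–10 → each gets rank 9.

7, 3, 1, 4, 9, 2, 6, 9, 5, 8, 11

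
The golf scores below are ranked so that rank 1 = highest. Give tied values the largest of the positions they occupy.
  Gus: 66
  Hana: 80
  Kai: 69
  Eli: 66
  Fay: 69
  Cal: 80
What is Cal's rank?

2

Sorted (descending): 80, 80, 69, 69, 66, 66
The 2 values of 80 occupy positions 1–2 → each gets rank 2.
The 2 values of 69 occupy positions 3–4 → each gets rank 4.
The 2 values of 66 occupy positions 5–6 → each gets rank 6.
Cal has value 80 → rank 2.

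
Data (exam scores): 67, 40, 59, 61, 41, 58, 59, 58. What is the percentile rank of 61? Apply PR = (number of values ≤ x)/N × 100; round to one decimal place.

87.5

N = 8.
Strictly below 61: 6. Equal to 61: 1.
PR = 7/8 × 100 = 87.5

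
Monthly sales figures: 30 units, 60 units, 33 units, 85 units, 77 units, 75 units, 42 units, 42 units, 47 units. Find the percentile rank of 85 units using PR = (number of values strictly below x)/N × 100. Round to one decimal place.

88.9

N = 9.
Strictly below 85: 8. Equal to 85: 1.
PR = 8/9 × 100 = 88.9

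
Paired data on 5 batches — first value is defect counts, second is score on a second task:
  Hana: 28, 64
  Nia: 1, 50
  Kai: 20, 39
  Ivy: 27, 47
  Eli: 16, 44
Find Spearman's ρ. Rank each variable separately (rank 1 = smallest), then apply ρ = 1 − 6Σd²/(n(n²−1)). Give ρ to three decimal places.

Ranks of variable 1: 5, 1, 3, 4, 2
Ranks of variable 2: 5, 4, 1, 3, 2
d = r₁ − r₂: 0, -3, 2, 1, 0
d²: 0, 9, 4, 1, 0; Σd² = 14
ρ = 1 − 6·14/(5·24) = 1 − 84/120 = 0.300

0.300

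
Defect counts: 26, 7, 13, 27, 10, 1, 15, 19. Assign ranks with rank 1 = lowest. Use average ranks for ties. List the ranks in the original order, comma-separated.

Sorted (ascending): 1, 7, 10, 13, 15, 19, 26, 27
No ties — each value takes its position as its rank.

7, 2, 4, 8, 3, 1, 5, 6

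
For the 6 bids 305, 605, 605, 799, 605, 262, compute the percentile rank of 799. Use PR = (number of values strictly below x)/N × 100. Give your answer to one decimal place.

83.3

N = 6.
Strictly below 799: 5. Equal to 799: 1.
PR = 5/6 × 100 = 83.3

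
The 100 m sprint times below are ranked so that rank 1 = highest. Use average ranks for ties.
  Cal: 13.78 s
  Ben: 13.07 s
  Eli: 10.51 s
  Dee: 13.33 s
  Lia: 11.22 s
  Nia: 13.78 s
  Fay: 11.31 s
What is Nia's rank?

1.5

Sorted (descending): 13.78, 13.78, 13.33, 13.07, 11.31, 11.22, 10.51
The 2 values of 13.78 occupy positions 1–2 → average rank (1+2)/2 = 1.5.
Nia has value 13.78 s → rank 1.5.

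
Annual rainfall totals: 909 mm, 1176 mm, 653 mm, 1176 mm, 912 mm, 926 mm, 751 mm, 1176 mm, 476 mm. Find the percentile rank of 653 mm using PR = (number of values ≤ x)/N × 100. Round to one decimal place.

N = 9.
Strictly below 653: 1. Equal to 653: 1.
PR = 2/9 × 100 = 22.2

22.2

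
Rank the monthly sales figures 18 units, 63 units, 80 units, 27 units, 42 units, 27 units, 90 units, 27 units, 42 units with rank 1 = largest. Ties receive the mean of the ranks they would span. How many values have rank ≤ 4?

Sorted (descending): 90, 80, 63, 42, 42, 27, 27, 27, 18
The 2 values of 42 occupy positions 4–5 → average rank (4+5)/2 = 4.5.
The 3 values of 27 occupy positions 6–8 → average rank 7.
Ranks ≤ 4: {1, 2, 3} → 3 values.

3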